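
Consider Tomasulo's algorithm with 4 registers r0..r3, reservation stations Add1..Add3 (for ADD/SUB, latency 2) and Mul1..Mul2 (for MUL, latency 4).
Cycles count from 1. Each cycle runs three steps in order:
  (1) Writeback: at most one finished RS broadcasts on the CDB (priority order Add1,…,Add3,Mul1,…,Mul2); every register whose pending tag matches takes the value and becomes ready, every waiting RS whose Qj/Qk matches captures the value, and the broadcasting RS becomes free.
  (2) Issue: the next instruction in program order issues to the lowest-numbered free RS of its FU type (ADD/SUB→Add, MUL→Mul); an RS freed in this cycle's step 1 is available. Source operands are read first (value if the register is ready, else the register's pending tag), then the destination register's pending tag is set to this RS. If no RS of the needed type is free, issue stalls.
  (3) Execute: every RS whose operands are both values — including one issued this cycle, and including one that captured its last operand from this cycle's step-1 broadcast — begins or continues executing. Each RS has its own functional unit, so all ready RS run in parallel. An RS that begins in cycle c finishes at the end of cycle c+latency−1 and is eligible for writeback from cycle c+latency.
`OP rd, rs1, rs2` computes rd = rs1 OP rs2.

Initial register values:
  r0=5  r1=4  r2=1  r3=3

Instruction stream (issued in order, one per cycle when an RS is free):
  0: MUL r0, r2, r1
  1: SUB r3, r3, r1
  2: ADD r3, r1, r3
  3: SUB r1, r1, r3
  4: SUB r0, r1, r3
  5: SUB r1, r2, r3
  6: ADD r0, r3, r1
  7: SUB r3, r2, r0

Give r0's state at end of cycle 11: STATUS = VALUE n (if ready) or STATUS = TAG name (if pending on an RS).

STATUS = VALUE 1

c1: issue MUL r0<-Mul1 | r0:Mul1,r1:4,r2:1,r3:3
c2: issue SUB r3<-Add1 | r0:Mul1,r1:4,r2:1,r3:Add1
c3: issue ADD r3<-Add2 | r0:Mul1,r1:4,r2:1,r3:Add2
c4: CDB Add1=-1; issue SUB r1<-Add1 | r0:Mul1,r1:Add1,r2:1,r3:Add2
c5: CDB Mul1=4; issue SUB r0<-Add3 | r0:Add3,r1:Add1,r2:1,r3:Add2
c6: CDB Add2=3; issue SUB r1<-Add2 | r0:Add3,r1:Add2,r2:1,r3:3
c7: stall | r0:Add3,r1:Add2,r2:1,r3:3
c8: CDB Add1=1; issue ADD r0<-Add1 | r0:Add1,r1:Add2,r2:1,r3:3
c9: CDB Add2=-2; issue SUB r3<-Add2 | r0:Add1,r1:-2,r2:1,r3:Add2
c10: CDB Add3=-2 | r0:Add1,r1:-2,r2:1,r3:Add2
c11: CDB Add1=1 | r0:1,r1:-2,r2:1,r3:Add2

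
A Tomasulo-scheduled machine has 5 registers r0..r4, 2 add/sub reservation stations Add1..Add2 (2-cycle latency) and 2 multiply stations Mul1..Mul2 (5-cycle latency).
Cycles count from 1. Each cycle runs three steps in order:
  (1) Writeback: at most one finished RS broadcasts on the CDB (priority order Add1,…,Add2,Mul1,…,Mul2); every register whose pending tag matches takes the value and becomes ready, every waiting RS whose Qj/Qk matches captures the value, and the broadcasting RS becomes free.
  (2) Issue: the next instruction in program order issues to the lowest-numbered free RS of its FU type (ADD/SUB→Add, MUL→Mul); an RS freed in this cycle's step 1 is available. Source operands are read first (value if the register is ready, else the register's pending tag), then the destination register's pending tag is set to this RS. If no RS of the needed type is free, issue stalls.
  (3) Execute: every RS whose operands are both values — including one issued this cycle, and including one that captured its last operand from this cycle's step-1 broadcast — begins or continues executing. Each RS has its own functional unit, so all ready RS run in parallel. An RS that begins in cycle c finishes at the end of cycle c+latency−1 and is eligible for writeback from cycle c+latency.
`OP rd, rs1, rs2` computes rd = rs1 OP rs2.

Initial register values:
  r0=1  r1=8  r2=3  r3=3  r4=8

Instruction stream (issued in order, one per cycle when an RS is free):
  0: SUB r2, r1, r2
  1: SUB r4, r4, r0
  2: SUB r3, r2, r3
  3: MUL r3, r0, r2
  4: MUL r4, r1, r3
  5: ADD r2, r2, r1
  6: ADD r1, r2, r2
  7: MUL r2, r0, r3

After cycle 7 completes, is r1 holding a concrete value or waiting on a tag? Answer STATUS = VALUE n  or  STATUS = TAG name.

STATUS = TAG Add2

  c1: issue SUB r2<-Add1  regs: r0:1,r1:8,r2:Add1,r3:3,r4:8
  c2: issue SUB r4<-Add2  regs: r0:1,r1:8,r2:Add1,r3:3,r4:Add2
  c3: CDB Add1=5; issue SUB r3<-Add1  regs: r0:1,r1:8,r2:5,r3:Add1,r4:Add2
  c4: CDB Add2=7; issue MUL r3<-Mul1  regs: r0:1,r1:8,r2:5,r3:Mul1,r4:7
  c5: CDB Add1=2; issue MUL r4<-Mul2  regs: r0:1,r1:8,r2:5,r3:Mul1,r4:Mul2
  c6: issue ADD r2<-Add1  regs: r0:1,r1:8,r2:Add1,r3:Mul1,r4:Mul2
  c7: issue ADD r1<-Add2  regs: r0:1,r1:Add2,r2:Add1,r3:Mul1,r4:Mul2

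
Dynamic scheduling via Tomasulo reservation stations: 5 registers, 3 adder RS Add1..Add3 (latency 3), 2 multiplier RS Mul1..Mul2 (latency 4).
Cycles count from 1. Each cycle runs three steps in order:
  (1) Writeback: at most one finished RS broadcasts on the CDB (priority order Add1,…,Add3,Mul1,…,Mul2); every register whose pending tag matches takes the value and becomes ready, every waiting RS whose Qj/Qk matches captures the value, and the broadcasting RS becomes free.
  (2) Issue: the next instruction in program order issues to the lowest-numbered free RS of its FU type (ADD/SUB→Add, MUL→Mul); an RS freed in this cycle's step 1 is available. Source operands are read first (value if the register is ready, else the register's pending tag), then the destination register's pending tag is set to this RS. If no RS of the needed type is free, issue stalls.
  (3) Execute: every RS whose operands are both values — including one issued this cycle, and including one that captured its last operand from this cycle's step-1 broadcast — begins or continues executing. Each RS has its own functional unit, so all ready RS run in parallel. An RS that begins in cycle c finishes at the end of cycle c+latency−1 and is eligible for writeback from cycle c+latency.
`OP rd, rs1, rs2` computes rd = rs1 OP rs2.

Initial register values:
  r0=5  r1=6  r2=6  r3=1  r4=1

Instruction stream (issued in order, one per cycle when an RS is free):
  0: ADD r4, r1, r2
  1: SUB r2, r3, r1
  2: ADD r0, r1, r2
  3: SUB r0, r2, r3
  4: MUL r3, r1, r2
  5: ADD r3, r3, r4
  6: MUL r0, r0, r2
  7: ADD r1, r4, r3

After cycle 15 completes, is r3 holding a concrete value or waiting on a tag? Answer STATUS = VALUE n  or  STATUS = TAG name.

STATUS = VALUE -18

  c1: issue ADD r4<-Add1  regs: r0:5,r1:6,r2:6,r3:1,r4:Add1
  c2: issue SUB r2<-Add2  regs: r0:5,r1:6,r2:Add2,r3:1,r4:Add1
  c3: issue ADD r0<-Add3  regs: r0:Add3,r1:6,r2:Add2,r3:1,r4:Add1
  c4: CDB Add1=12; issue SUB r0<-Add1  regs: r0:Add1,r1:6,r2:Add2,r3:1,r4:12
  c5: CDB Add2=-5; issue MUL r3<-Mul1  regs: r0:Add1,r1:6,r2:-5,r3:Mul1,r4:12
  c6: issue ADD r3<-Add2  regs: r0:Add1,r1:6,r2:-5,r3:Add2,r4:12
  c7: issue MUL r0<-Mul2  regs: r0:Mul2,r1:6,r2:-5,r3:Add2,r4:12
  c8: CDB Add1=-6; issue ADD r1<-Add1  regs: r0:Mul2,r1:Add1,r2:-5,r3:Add2,r4:12
  c9: CDB Add3=1  regs: r0:Mul2,r1:Add1,r2:-5,r3:Add2,r4:12
  c10: CDB Mul1=-30  regs: r0:Mul2,r1:Add1,r2:-5,r3:Add2,r4:12
  c11: -  regs: r0:Mul2,r1:Add1,r2:-5,r3:Add2,r4:12
  c12: CDB Mul2=30  regs: r0:30,r1:Add1,r2:-5,r3:Add2,r4:12
  c13: CDB Add2=-18  regs: r0:30,r1:Add1,r2:-5,r3:-18,r4:12
  c14: -  regs: r0:30,r1:Add1,r2:-5,r3:-18,r4:12
  c15: -  regs: r0:30,r1:Add1,r2:-5,r3:-18,r4:12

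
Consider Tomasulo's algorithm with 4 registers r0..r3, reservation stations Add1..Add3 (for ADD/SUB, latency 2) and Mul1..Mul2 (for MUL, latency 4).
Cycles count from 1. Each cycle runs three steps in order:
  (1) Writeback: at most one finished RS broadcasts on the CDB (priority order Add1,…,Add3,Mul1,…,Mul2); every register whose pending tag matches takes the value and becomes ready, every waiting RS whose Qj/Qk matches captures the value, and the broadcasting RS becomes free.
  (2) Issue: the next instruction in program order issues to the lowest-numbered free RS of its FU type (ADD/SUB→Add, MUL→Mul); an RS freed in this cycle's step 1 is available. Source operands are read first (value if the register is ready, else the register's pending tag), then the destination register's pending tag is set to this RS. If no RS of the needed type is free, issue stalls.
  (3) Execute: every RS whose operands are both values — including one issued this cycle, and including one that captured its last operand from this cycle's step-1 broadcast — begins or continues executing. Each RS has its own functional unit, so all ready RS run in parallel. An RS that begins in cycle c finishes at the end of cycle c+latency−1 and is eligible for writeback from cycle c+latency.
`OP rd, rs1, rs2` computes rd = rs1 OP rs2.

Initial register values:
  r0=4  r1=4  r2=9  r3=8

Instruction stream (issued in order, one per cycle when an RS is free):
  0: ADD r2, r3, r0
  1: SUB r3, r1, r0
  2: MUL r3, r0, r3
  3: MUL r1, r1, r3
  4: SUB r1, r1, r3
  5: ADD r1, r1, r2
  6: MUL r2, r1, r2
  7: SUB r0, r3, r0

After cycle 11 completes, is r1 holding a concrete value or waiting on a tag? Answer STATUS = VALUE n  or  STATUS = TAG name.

cycle 1: issue ADD r2<-Add1 // r0:4,r1:4,r2:Add1,r3:8
cycle 2: issue SUB r3<-Add2 // r0:4,r1:4,r2:Add1,r3:Add2
cycle 3: CDB Add1=12; issue MUL r3<-Mul1 // r0:4,r1:4,r2:12,r3:Mul1
cycle 4: CDB Add2=0; issue MUL r1<-Mul2 // r0:4,r1:Mul2,r2:12,r3:Mul1
cycle 5: issue SUB r1<-Add1 // r0:4,r1:Add1,r2:12,r3:Mul1
cycle 6: issue ADD r1<-Add2 // r0:4,r1:Add2,r2:12,r3:Mul1
cycle 7: stall // r0:4,r1:Add2,r2:12,r3:Mul1
cycle 8: CDB Mul1=0; issue MUL r2<-Mul1 // r0:4,r1:Add2,r2:Mul1,r3:0
cycle 9: issue SUB r0<-Add3 // r0:Add3,r1:Add2,r2:Mul1,r3:0
cycle 10: - // r0:Add3,r1:Add2,r2:Mul1,r3:0
cycle 11: CDB Add3=-4 // r0:-4,r1:Add2,r2:Mul1,r3:0

STATUS = TAG Add2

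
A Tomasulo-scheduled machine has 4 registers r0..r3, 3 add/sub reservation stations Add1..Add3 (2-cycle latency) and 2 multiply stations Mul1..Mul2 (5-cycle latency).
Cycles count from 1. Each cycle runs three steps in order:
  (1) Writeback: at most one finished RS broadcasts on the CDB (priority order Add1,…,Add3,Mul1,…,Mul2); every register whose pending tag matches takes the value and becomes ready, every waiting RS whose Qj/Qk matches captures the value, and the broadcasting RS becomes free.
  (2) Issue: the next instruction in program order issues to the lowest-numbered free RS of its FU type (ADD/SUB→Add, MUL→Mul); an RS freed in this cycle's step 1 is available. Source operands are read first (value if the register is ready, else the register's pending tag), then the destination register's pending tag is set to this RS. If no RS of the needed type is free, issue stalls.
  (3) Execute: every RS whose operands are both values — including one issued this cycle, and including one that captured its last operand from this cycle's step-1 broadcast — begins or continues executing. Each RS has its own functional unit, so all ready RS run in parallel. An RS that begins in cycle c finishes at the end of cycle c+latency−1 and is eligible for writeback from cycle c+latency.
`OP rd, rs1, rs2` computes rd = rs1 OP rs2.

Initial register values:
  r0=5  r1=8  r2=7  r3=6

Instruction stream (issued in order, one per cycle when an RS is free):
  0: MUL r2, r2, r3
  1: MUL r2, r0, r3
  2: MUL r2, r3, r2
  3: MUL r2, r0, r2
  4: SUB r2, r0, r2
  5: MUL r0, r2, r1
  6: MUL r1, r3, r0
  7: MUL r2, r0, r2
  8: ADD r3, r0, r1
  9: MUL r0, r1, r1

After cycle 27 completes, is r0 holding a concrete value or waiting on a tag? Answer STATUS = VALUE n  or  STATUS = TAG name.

  c1: issue MUL r2<-Mul1  regs: r0:5,r1:8,r2:Mul1,r3:6
  c2: issue MUL r2<-Mul2  regs: r0:5,r1:8,r2:Mul2,r3:6
  c3: stall  regs: r0:5,r1:8,r2:Mul2,r3:6
  c4: stall  regs: r0:5,r1:8,r2:Mul2,r3:6
  c5: stall  regs: r0:5,r1:8,r2:Mul2,r3:6
  c6: CDB Mul1=42; issue MUL r2<-Mul1  regs: r0:5,r1:8,r2:Mul1,r3:6
  c7: CDB Mul2=30; issue MUL r2<-Mul2  regs: r0:5,r1:8,r2:Mul2,r3:6
  c8: issue SUB r2<-Add1  regs: r0:5,r1:8,r2:Add1,r3:6
  c9: stall  regs: r0:5,r1:8,r2:Add1,r3:6
  c10: stall  regs: r0:5,r1:8,r2:Add1,r3:6
  c11: stall  regs: r0:5,r1:8,r2:Add1,r3:6
  c12: CDB Mul1=180; issue MUL r0<-Mul1  regs: r0:Mul1,r1:8,r2:Add1,r3:6
  c13: stall  regs: r0:Mul1,r1:8,r2:Add1,r3:6
  c14: stall  regs: r0:Mul1,r1:8,r2:Add1,r3:6
  c15: stall  regs: r0:Mul1,r1:8,r2:Add1,r3:6
  c16: stall  regs: r0:Mul1,r1:8,r2:Add1,r3:6
  c17: CDB Mul2=900; issue MUL r1<-Mul2  regs: r0:Mul1,r1:Mul2,r2:Add1,r3:6
  c18: stall  regs: r0:Mul1,r1:Mul2,r2:Add1,r3:6
  c19: CDB Add1=-895; stall  regs: r0:Mul1,r1:Mul2,r2:-895,r3:6
  c20: stall  regs: r0:Mul1,r1:Mul2,r2:-895,r3:6
  c21: stall  regs: r0:Mul1,r1:Mul2,r2:-895,r3:6
  c22: stall  regs: r0:Mul1,r1:Mul2,r2:-895,r3:6
  c23: stall  regs: r0:Mul1,r1:Mul2,r2:-895,r3:6
  c24: CDB Mul1=-7160; issue MUL r2<-Mul1  regs: r0:-7160,r1:Mul2,r2:Mul1,r3:6
  c25: issue ADD r3<-Add1  regs: r0:-7160,r1:Mul2,r2:Mul1,r3:Add1
  c26: stall  regs: r0:-7160,r1:Mul2,r2:Mul1,r3:Add1
  c27: stall  regs: r0:-7160,r1:Mul2,r2:Mul1,r3:Add1

STATUS = VALUE -7160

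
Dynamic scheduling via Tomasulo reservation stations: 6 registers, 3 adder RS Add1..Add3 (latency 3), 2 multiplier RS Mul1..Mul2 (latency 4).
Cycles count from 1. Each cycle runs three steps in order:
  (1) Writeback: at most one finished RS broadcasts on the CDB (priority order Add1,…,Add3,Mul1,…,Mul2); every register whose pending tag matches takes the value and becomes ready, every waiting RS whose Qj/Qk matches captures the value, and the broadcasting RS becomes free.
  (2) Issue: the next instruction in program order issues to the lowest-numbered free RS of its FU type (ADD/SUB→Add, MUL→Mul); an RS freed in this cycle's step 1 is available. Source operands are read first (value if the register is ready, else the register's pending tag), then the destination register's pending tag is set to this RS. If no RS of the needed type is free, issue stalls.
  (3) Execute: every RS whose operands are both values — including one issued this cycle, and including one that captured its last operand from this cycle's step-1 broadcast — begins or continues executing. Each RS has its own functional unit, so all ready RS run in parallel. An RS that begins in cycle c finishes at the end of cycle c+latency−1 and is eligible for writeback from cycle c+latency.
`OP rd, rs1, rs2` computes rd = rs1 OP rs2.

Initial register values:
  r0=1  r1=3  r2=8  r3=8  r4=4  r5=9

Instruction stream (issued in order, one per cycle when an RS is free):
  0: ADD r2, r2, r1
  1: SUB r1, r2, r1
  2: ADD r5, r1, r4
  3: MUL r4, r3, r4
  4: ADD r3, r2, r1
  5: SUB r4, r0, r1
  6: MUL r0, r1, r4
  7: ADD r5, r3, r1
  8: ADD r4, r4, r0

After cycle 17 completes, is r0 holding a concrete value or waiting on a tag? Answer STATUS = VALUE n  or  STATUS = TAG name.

STATUS = VALUE -56

cycle 1: issue ADD r2<-Add1 // r0:1,r1:3,r2:Add1,r3:8,r4:4,r5:9
cycle 2: issue SUB r1<-Add2 // r0:1,r1:Add2,r2:Add1,r3:8,r4:4,r5:9
cycle 3: issue ADD r5<-Add3 // r0:1,r1:Add2,r2:Add1,r3:8,r4:4,r5:Add3
cycle 4: CDB Add1=11; issue MUL r4<-Mul1 // r0:1,r1:Add2,r2:11,r3:8,r4:Mul1,r5:Add3
cycle 5: issue ADD r3<-Add1 // r0:1,r1:Add2,r2:11,r3:Add1,r4:Mul1,r5:Add3
cycle 6: stall // r0:1,r1:Add2,r2:11,r3:Add1,r4:Mul1,r5:Add3
cycle 7: CDB Add2=8; issue SUB r4<-Add2 // r0:1,r1:8,r2:11,r3:Add1,r4:Add2,r5:Add3
cycle 8: CDB Mul1=32; issue MUL r0<-Mul1 // r0:Mul1,r1:8,r2:11,r3:Add1,r4:Add2,r5:Add3
cycle 9: stall // r0:Mul1,r1:8,r2:11,r3:Add1,r4:Add2,r5:Add3
cycle 10: CDB Add1=19; issue ADD r5<-Add1 // r0:Mul1,r1:8,r2:11,r3:19,r4:Add2,r5:Add1
cycle 11: CDB Add2=-7; issue ADD r4<-Add2 // r0:Mul1,r1:8,r2:11,r3:19,r4:Add2,r5:Add1
cycle 12: CDB Add3=12 // r0:Mul1,r1:8,r2:11,r3:19,r4:Add2,r5:Add1
cycle 13: CDB Add1=27 // r0:Mul1,r1:8,r2:11,r3:19,r4:Add2,r5:27
cycle 14: - // r0:Mul1,r1:8,r2:11,r3:19,r4:Add2,r5:27
cycle 15: CDB Mul1=-56 // r0:-56,r1:8,r2:11,r3:19,r4:Add2,r5:27
cycle 16: - // r0:-56,r1:8,r2:11,r3:19,r4:Add2,r5:27
cycle 17: - // r0:-56,r1:8,r2:11,r3:19,r4:Add2,r5:27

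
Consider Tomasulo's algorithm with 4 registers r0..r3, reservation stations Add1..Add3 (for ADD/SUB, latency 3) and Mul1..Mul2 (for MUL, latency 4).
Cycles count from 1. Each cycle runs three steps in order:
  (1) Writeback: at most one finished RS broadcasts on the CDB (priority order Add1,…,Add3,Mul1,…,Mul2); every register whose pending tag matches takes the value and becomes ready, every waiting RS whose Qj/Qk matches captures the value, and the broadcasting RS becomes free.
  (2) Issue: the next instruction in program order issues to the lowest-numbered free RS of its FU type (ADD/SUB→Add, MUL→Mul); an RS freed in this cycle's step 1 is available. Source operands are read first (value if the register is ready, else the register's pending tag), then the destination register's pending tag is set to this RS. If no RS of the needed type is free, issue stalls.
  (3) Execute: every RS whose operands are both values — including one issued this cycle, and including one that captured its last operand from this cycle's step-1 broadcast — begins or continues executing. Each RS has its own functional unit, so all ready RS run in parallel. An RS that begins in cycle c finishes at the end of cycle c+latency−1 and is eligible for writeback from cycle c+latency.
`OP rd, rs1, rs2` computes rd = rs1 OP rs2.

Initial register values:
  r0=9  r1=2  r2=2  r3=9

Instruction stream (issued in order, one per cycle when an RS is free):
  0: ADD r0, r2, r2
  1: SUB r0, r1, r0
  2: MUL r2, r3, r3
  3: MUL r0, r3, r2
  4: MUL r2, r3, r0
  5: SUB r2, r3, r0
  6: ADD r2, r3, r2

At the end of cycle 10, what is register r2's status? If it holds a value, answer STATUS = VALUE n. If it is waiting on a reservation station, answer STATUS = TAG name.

c1: issue ADD r0<-Add1 | r0:Add1,r1:2,r2:2,r3:9
c2: issue SUB r0<-Add2 | r0:Add2,r1:2,r2:2,r3:9
c3: issue MUL r2<-Mul1 | r0:Add2,r1:2,r2:Mul1,r3:9
c4: CDB Add1=4; issue MUL r0<-Mul2 | r0:Mul2,r1:2,r2:Mul1,r3:9
c5: stall | r0:Mul2,r1:2,r2:Mul1,r3:9
c6: stall | r0:Mul2,r1:2,r2:Mul1,r3:9
c7: CDB Add2=-2; stall | r0:Mul2,r1:2,r2:Mul1,r3:9
c8: CDB Mul1=81; issue MUL r2<-Mul1 | r0:Mul2,r1:2,r2:Mul1,r3:9
c9: issue SUB r2<-Add1 | r0:Mul2,r1:2,r2:Add1,r3:9
c10: issue ADD r2<-Add2 | r0:Mul2,r1:2,r2:Add2,r3:9

STATUS = TAG Add2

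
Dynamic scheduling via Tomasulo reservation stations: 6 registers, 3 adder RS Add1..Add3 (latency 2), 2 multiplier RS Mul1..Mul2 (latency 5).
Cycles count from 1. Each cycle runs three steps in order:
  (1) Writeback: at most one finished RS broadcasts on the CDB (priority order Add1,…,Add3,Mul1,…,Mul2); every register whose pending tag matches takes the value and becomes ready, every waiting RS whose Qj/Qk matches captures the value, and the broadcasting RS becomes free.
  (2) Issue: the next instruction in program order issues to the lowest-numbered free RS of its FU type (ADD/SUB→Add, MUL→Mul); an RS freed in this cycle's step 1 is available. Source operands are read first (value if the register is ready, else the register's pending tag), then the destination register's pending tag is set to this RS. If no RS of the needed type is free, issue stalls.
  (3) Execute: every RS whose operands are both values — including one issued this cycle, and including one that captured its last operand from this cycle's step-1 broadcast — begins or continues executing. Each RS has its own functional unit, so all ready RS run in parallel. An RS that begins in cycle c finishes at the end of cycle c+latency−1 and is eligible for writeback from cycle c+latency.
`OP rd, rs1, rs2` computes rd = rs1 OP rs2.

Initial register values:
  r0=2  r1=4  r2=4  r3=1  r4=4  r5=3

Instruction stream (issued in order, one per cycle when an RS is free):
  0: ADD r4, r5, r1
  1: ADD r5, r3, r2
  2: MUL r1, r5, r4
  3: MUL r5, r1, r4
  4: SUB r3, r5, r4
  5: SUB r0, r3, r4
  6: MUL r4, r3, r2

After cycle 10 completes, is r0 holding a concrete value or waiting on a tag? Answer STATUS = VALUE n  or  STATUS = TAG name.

c1: issue ADD r4<-Add1 | r0:2,r1:4,r2:4,r3:1,r4:Add1,r5:3
c2: issue ADD r5<-Add2 | r0:2,r1:4,r2:4,r3:1,r4:Add1,r5:Add2
c3: CDB Add1=7; issue MUL r1<-Mul1 | r0:2,r1:Mul1,r2:4,r3:1,r4:7,r5:Add2
c4: CDB Add2=5; issue MUL r5<-Mul2 | r0:2,r1:Mul1,r2:4,r3:1,r4:7,r5:Mul2
c5: issue SUB r3<-Add1 | r0:2,r1:Mul1,r2:4,r3:Add1,r4:7,r5:Mul2
c6: issue SUB r0<-Add2 | r0:Add2,r1:Mul1,r2:4,r3:Add1,r4:7,r5:Mul2
c7: stall | r0:Add2,r1:Mul1,r2:4,r3:Add1,r4:7,r5:Mul2
c8: stall | r0:Add2,r1:Mul1,r2:4,r3:Add1,r4:7,r5:Mul2
c9: CDB Mul1=35; issue MUL r4<-Mul1 | r0:Add2,r1:35,r2:4,r3:Add1,r4:Mul1,r5:Mul2
c10: - | r0:Add2,r1:35,r2:4,r3:Add1,r4:Mul1,r5:Mul2

STATUS = TAG Add2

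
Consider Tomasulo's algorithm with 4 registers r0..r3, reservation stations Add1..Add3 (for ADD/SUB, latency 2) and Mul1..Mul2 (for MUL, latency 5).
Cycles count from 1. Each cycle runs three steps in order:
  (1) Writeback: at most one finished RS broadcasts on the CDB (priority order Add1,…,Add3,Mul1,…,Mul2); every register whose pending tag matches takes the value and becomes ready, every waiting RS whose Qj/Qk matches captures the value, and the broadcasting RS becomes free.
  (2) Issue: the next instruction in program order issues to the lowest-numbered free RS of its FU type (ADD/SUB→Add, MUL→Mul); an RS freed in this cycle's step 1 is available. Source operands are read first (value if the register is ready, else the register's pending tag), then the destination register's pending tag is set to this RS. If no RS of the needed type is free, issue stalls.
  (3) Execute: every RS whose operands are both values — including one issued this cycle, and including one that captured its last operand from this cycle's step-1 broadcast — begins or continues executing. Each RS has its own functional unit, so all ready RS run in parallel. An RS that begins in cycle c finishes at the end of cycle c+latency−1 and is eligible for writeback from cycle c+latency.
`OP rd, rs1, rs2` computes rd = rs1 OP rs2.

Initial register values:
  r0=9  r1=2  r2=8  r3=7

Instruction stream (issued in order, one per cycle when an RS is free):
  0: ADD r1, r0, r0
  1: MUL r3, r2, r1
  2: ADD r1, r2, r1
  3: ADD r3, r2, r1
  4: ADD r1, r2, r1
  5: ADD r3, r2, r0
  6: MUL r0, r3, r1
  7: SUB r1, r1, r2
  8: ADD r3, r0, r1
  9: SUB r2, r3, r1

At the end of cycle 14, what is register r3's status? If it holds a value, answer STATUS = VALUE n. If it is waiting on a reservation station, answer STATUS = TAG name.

  c1: issue ADD r1<-Add1  regs: r0:9,r1:Add1,r2:8,r3:7
  c2: issue MUL r3<-Mul1  regs: r0:9,r1:Add1,r2:8,r3:Mul1
  c3: CDB Add1=18; issue ADD r1<-Add1  regs: r0:9,r1:Add1,r2:8,r3:Mul1
  c4: issue ADD r3<-Add2  regs: r0:9,r1:Add1,r2:8,r3:Add2
  c5: CDB Add1=26; issue ADD r1<-Add1  regs: r0:9,r1:Add1,r2:8,r3:Add2
  c6: issue ADD r3<-Add3  regs: r0:9,r1:Add1,r2:8,r3:Add3
  c7: CDB Add1=34; issue MUL r0<-Mul2  regs: r0:Mul2,r1:34,r2:8,r3:Add3
  c8: CDB Add2=34; issue SUB r1<-Add1  regs: r0:Mul2,r1:Add1,r2:8,r3:Add3
  c9: CDB Add3=17; issue ADD r3<-Add2  regs: r0:Mul2,r1:Add1,r2:8,r3:Add2
  c10: CDB Add1=26; issue SUB r2<-Add1  regs: r0:Mul2,r1:26,r2:Add1,r3:Add2
  c11: CDB Mul1=144  regs: r0:Mul2,r1:26,r2:Add1,r3:Add2
  c12: -  regs: r0:Mul2,r1:26,r2:Add1,r3:Add2
  c13: -  regs: r0:Mul2,r1:26,r2:Add1,r3:Add2
  c14: CDB Mul2=578  regs: r0:578,r1:26,r2:Add1,r3:Add2

STATUS = TAG Add2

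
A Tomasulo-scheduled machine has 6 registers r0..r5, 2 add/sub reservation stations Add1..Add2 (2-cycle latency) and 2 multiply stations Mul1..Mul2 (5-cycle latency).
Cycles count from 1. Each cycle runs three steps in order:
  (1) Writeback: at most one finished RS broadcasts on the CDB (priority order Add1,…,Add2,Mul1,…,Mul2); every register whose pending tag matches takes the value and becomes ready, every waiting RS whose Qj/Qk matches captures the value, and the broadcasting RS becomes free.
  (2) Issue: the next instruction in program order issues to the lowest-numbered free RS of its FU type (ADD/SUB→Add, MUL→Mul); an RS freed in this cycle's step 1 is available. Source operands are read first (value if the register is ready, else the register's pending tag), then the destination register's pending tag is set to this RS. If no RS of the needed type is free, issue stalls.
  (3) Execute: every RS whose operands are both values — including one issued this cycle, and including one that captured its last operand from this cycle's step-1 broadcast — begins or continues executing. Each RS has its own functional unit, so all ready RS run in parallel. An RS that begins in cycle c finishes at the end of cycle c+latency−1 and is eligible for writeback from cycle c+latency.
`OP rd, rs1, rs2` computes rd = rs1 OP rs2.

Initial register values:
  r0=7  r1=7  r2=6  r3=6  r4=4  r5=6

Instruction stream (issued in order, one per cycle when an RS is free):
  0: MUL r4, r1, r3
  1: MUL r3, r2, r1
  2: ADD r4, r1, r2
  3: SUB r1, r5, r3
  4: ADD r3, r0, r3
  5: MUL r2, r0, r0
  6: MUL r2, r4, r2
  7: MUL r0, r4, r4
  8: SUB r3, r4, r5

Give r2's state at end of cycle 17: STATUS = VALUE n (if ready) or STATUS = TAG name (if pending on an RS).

c1: issue MUL r4<-Mul1 | r0:7,r1:7,r2:6,r3:6,r4:Mul1,r5:6
c2: issue MUL r3<-Mul2 | r0:7,r1:7,r2:6,r3:Mul2,r4:Mul1,r5:6
c3: issue ADD r4<-Add1 | r0:7,r1:7,r2:6,r3:Mul2,r4:Add1,r5:6
c4: issue SUB r1<-Add2 | r0:7,r1:Add2,r2:6,r3:Mul2,r4:Add1,r5:6
c5: CDB Add1=13; issue ADD r3<-Add1 | r0:7,r1:Add2,r2:6,r3:Add1,r4:13,r5:6
c6: CDB Mul1=42; issue MUL r2<-Mul1 | r0:7,r1:Add2,r2:Mul1,r3:Add1,r4:13,r5:6
c7: CDB Mul2=42; issue MUL r2<-Mul2 | r0:7,r1:Add2,r2:Mul2,r3:Add1,r4:13,r5:6
c8: stall | r0:7,r1:Add2,r2:Mul2,r3:Add1,r4:13,r5:6
c9: CDB Add1=49; stall | r0:7,r1:Add2,r2:Mul2,r3:49,r4:13,r5:6
c10: CDB Add2=-36; stall | r0:7,r1:-36,r2:Mul2,r3:49,r4:13,r5:6
c11: CDB Mul1=49; issue MUL r0<-Mul1 | r0:Mul1,r1:-36,r2:Mul2,r3:49,r4:13,r5:6
c12: issue SUB r3<-Add1 | r0:Mul1,r1:-36,r2:Mul2,r3:Add1,r4:13,r5:6
c13: - | r0:Mul1,r1:-36,r2:Mul2,r3:Add1,r4:13,r5:6
c14: CDB Add1=7 | r0:Mul1,r1:-36,r2:Mul2,r3:7,r4:13,r5:6
c15: - | r0:Mul1,r1:-36,r2:Mul2,r3:7,r4:13,r5:6
c16: CDB Mul1=169 | r0:169,r1:-36,r2:Mul2,r3:7,r4:13,r5:6
c17: CDB Mul2=637 | r0:169,r1:-36,r2:637,r3:7,r4:13,r5:6

STATUS = VALUE 637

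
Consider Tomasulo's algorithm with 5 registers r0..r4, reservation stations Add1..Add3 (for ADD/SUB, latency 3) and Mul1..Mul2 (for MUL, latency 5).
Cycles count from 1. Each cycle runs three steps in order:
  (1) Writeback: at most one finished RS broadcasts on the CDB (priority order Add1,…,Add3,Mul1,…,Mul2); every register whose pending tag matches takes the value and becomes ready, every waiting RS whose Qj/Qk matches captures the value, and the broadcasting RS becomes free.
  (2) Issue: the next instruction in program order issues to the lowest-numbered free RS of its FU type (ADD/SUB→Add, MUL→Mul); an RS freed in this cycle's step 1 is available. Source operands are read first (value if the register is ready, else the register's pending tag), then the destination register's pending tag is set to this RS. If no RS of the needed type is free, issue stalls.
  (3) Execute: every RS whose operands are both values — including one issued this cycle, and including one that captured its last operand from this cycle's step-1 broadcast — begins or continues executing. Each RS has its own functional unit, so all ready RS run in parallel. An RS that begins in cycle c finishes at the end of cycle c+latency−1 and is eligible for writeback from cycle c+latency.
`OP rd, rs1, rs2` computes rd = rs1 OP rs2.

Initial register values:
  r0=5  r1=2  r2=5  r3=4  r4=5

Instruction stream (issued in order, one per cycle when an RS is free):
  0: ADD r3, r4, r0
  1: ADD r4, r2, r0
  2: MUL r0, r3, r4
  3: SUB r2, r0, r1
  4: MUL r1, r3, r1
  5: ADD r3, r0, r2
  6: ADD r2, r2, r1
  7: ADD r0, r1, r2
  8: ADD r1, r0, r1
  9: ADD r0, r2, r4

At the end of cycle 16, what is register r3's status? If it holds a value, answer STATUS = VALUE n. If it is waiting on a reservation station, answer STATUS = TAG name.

STATUS = VALUE 198

c1: issue ADD r3<-Add1 | r0:5,r1:2,r2:5,r3:Add1,r4:5
c2: issue ADD r4<-Add2 | r0:5,r1:2,r2:5,r3:Add1,r4:Add2
c3: issue MUL r0<-Mul1 | r0:Mul1,r1:2,r2:5,r3:Add1,r4:Add2
c4: CDB Add1=10; issue SUB r2<-Add1 | r0:Mul1,r1:2,r2:Add1,r3:10,r4:Add2
c5: CDB Add2=10; issue MUL r1<-Mul2 | r0:Mul1,r1:Mul2,r2:Add1,r3:10,r4:10
c6: issue ADD r3<-Add2 | r0:Mul1,r1:Mul2,r2:Add1,r3:Add2,r4:10
c7: issue ADD r2<-Add3 | r0:Mul1,r1:Mul2,r2:Add3,r3:Add2,r4:10
c8: stall | r0:Mul1,r1:Mul2,r2:Add3,r3:Add2,r4:10
c9: stall | r0:Mul1,r1:Mul2,r2:Add3,r3:Add2,r4:10
c10: CDB Mul1=100; stall | r0:100,r1:Mul2,r2:Add3,r3:Add2,r4:10
c11: CDB Mul2=20; stall | r0:100,r1:20,r2:Add3,r3:Add2,r4:10
c12: stall | r0:100,r1:20,r2:Add3,r3:Add2,r4:10
c13: CDB Add1=98; issue ADD r0<-Add1 | r0:Add1,r1:20,r2:Add3,r3:Add2,r4:10
c14: stall | r0:Add1,r1:20,r2:Add3,r3:Add2,r4:10
c15: stall | r0:Add1,r1:20,r2:Add3,r3:Add2,r4:10
c16: CDB Add2=198; issue ADD r1<-Add2 | r0:Add1,r1:Add2,r2:Add3,r3:198,r4:10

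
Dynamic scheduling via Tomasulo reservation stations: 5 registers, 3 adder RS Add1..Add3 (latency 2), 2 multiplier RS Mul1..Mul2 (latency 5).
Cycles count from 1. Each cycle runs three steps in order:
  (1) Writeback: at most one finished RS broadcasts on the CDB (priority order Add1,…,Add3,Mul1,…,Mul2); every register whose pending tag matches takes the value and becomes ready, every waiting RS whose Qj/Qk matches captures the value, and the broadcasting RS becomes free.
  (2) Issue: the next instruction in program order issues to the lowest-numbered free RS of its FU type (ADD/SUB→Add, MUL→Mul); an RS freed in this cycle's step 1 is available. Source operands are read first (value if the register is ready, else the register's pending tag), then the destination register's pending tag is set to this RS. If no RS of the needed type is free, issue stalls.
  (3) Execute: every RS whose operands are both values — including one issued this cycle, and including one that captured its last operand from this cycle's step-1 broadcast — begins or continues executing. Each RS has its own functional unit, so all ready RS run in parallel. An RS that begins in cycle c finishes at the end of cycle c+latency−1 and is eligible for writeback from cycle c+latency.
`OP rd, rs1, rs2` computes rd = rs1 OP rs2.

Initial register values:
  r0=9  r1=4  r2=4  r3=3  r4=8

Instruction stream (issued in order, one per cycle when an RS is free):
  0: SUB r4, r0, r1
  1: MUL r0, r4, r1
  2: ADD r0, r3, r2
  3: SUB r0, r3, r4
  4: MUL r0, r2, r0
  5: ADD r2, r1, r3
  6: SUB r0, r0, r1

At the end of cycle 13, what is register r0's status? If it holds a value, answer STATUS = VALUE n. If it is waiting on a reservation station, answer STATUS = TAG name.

  c1: issue SUB r4<-Add1  regs: r0:9,r1:4,r2:4,r3:3,r4:Add1
  c2: issue MUL r0<-Mul1  regs: r0:Mul1,r1:4,r2:4,r3:3,r4:Add1
  c3: CDB Add1=5; issue ADD r0<-Add1  regs: r0:Add1,r1:4,r2:4,r3:3,r4:5
  c4: issue SUB r0<-Add2  regs: r0:Add2,r1:4,r2:4,r3:3,r4:5
  c5: CDB Add1=7; issue MUL r0<-Mul2  regs: r0:Mul2,r1:4,r2:4,r3:3,r4:5
  c6: CDB Add2=-2; issue ADD r2<-Add1  regs: r0:Mul2,r1:4,r2:Add1,r3:3,r4:5
  c7: issue SUB r0<-Add2  regs: r0:Add2,r1:4,r2:Add1,r3:3,r4:5
  c8: CDB Add1=7  regs: r0:Add2,r1:4,r2:7,r3:3,r4:5
  c9: CDB Mul1=20  regs: r0:Add2,r1:4,r2:7,r3:3,r4:5
  c10: -  regs: r0:Add2,r1:4,r2:7,r3:3,r4:5
  c11: CDB Mul2=-8  regs: r0:Add2,r1:4,r2:7,r3:3,r4:5
  c12: -  regs: r0:Add2,r1:4,r2:7,r3:3,r4:5
  c13: CDB Add2=-12  regs: r0:-12,r1:4,r2:7,r3:3,r4:5

STATUS = VALUE -12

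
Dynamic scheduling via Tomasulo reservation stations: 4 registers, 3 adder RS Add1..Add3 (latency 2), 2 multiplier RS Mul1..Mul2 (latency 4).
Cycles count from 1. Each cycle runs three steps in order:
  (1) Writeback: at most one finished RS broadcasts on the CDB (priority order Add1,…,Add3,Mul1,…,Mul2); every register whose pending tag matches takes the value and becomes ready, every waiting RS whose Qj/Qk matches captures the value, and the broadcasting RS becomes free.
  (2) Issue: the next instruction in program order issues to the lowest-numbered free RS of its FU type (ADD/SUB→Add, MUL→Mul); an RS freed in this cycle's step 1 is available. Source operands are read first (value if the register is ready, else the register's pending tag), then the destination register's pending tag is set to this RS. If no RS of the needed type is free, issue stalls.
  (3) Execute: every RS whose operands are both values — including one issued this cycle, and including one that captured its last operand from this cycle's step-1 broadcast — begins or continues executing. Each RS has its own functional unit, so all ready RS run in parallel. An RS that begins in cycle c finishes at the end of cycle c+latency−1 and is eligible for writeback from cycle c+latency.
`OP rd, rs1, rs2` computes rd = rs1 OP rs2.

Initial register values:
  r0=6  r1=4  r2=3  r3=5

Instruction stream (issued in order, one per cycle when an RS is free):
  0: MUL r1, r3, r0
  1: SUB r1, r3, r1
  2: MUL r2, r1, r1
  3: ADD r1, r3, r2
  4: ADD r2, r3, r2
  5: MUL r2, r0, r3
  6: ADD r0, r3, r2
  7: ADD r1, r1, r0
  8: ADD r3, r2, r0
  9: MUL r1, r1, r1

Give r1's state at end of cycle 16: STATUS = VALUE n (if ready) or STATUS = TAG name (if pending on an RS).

  c1: issue MUL r1<-Mul1  regs: r0:6,r1:Mul1,r2:3,r3:5
  c2: issue SUB r1<-Add1  regs: r0:6,r1:Add1,r2:3,r3:5
  c3: issue MUL r2<-Mul2  regs: r0:6,r1:Add1,r2:Mul2,r3:5
  c4: issue ADD r1<-Add2  regs: r0:6,r1:Add2,r2:Mul2,r3:5
  c5: CDB Mul1=30; issue ADD r2<-Add3  regs: r0:6,r1:Add2,r2:Add3,r3:5
  c6: issue MUL r2<-Mul1  regs: r0:6,r1:Add2,r2:Mul1,r3:5
  c7: CDB Add1=-25; issue ADD r0<-Add1  regs: r0:Add1,r1:Add2,r2:Mul1,r3:5
  c8: stall  regs: r0:Add1,r1:Add2,r2:Mul1,r3:5
  c9: stall  regs: r0:Add1,r1:Add2,r2:Mul1,r3:5
  c10: CDB Mul1=30; stall  regs: r0:Add1,r1:Add2,r2:30,r3:5
  c11: CDB Mul2=625; stall  regs: r0:Add1,r1:Add2,r2:30,r3:5
  c12: CDB Add1=35; issue ADD r1<-Add1  regs: r0:35,r1:Add1,r2:30,r3:5
  c13: CDB Add2=630; issue ADD r3<-Add2  regs: r0:35,r1:Add1,r2:30,r3:Add2
  c14: CDB Add3=630; issue MUL r1<-Mul1  regs: r0:35,r1:Mul1,r2:30,r3:Add2
  c15: CDB Add1=665  regs: r0:35,r1:Mul1,r2:30,r3:Add2
  c16: CDB Add2=65  regs: r0:35,r1:Mul1,r2:30,r3:65

STATUS = TAG Mul1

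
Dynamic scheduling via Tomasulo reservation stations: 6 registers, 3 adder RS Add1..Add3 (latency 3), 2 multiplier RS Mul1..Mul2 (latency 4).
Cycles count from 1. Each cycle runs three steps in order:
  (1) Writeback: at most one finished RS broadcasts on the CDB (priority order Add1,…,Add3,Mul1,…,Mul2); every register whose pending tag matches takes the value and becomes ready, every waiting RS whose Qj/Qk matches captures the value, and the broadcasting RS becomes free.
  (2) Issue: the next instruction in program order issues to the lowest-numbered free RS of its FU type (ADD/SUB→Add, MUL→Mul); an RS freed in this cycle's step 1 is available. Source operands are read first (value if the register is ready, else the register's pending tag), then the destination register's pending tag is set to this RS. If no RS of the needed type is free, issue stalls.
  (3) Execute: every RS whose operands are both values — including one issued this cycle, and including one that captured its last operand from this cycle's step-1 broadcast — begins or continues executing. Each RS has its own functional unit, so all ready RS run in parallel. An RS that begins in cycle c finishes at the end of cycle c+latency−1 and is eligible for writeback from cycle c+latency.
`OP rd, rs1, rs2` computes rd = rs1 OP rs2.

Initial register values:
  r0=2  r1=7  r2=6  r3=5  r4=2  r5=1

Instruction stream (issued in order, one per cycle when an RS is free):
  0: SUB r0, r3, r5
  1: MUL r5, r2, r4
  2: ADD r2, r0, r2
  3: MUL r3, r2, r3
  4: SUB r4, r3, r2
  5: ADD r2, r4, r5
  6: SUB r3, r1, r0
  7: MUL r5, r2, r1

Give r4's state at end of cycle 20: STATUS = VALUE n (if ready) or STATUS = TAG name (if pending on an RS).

STATUS = VALUE 40

cycle 1: issue SUB r0<-Add1 // r0:Add1,r1:7,r2:6,r3:5,r4:2,r5:1
cycle 2: issue MUL r5<-Mul1 // r0:Add1,r1:7,r2:6,r3:5,r4:2,r5:Mul1
cycle 3: issue ADD r2<-Add2 // r0:Add1,r1:7,r2:Add2,r3:5,r4:2,r5:Mul1
cycle 4: CDB Add1=4; issue MUL r3<-Mul2 // r0:4,r1:7,r2:Add2,r3:Mul2,r4:2,r5:Mul1
cycle 5: issue SUB r4<-Add1 // r0:4,r1:7,r2:Add2,r3:Mul2,r4:Add1,r5:Mul1
cycle 6: CDB Mul1=12; issue ADD r2<-Add3 // r0:4,r1:7,r2:Add3,r3:Mul2,r4:Add1,r5:12
cycle 7: CDB Add2=10; issue SUB r3<-Add2 // r0:4,r1:7,r2:Add3,r3:Add2,r4:Add1,r5:12
cycle 8: issue MUL r5<-Mul1 // r0:4,r1:7,r2:Add3,r3:Add2,r4:Add1,r5:Mul1
cycle 9: - // r0:4,r1:7,r2:Add3,r3:Add2,r4:Add1,r5:Mul1
cycle 10: CDB Add2=3 // r0:4,r1:7,r2:Add3,r3:3,r4:Add1,r5:Mul1
cycle 11: CDB Mul2=50 // r0:4,r1:7,r2:Add3,r3:3,r4:Add1,r5:Mul1
cycle 12: - // r0:4,r1:7,r2:Add3,r3:3,r4:Add1,r5:Mul1
cycle 13: - // r0:4,r1:7,r2:Add3,r3:3,r4:Add1,r5:Mul1
cycle 14: CDB Add1=40 // r0:4,r1:7,r2:Add3,r3:3,r4:40,r5:Mul1
cycle 15: - // r0:4,r1:7,r2:Add3,r3:3,r4:40,r5:Mul1
cycle 16: - // r0:4,r1:7,r2:Add3,r3:3,r4:40,r5:Mul1
cycle 17: CDB Add3=52 // r0:4,r1:7,r2:52,r3:3,r4:40,r5:Mul1
cycle 18: - // r0:4,r1:7,r2:52,r3:3,r4:40,r5:Mul1
cycle 19: - // r0:4,r1:7,r2:52,r3:3,r4:40,r5:Mul1
cycle 20: - // r0:4,r1:7,r2:52,r3:3,r4:40,r5:Mul1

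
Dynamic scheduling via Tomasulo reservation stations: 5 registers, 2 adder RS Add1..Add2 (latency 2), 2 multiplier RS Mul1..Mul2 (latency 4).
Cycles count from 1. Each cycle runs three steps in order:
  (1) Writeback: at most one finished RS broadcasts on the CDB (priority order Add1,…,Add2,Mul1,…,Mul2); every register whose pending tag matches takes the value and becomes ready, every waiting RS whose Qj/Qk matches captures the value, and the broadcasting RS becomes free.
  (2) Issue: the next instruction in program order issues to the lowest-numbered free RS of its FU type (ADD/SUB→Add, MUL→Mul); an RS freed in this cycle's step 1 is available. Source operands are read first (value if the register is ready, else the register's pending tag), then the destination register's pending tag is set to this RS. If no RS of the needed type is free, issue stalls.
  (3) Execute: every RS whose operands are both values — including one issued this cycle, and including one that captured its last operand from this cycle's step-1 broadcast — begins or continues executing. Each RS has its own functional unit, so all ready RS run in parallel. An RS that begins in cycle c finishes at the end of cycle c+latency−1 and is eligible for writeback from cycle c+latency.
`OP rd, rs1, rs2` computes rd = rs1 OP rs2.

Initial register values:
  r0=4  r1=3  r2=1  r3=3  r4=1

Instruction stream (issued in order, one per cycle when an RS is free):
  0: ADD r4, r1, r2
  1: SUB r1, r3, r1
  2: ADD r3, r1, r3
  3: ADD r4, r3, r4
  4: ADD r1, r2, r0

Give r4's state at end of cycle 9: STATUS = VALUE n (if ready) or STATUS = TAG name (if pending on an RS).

STATUS = VALUE 7

  c1: issue ADD r4<-Add1  regs: r0:4,r1:3,r2:1,r3:3,r4:Add1
  c2: issue SUB r1<-Add2  regs: r0:4,r1:Add2,r2:1,r3:3,r4:Add1
  c3: CDB Add1=4; issue ADD r3<-Add1  regs: r0:4,r1:Add2,r2:1,r3:Add1,r4:4
  c4: CDB Add2=0; issue ADD r4<-Add2  regs: r0:4,r1:0,r2:1,r3:Add1,r4:Add2
  c5: stall  regs: r0:4,r1:0,r2:1,r3:Add1,r4:Add2
  c6: CDB Add1=3; issue ADD r1<-Add1  regs: r0:4,r1:Add1,r2:1,r3:3,r4:Add2
  c7: -  regs: r0:4,r1:Add1,r2:1,r3:3,r4:Add2
  c8: CDB Add1=5  regs: r0:4,r1:5,r2:1,r3:3,r4:Add2
  c9: CDB Add2=7  regs: r0:4,r1:5,r2:1,r3:3,r4:7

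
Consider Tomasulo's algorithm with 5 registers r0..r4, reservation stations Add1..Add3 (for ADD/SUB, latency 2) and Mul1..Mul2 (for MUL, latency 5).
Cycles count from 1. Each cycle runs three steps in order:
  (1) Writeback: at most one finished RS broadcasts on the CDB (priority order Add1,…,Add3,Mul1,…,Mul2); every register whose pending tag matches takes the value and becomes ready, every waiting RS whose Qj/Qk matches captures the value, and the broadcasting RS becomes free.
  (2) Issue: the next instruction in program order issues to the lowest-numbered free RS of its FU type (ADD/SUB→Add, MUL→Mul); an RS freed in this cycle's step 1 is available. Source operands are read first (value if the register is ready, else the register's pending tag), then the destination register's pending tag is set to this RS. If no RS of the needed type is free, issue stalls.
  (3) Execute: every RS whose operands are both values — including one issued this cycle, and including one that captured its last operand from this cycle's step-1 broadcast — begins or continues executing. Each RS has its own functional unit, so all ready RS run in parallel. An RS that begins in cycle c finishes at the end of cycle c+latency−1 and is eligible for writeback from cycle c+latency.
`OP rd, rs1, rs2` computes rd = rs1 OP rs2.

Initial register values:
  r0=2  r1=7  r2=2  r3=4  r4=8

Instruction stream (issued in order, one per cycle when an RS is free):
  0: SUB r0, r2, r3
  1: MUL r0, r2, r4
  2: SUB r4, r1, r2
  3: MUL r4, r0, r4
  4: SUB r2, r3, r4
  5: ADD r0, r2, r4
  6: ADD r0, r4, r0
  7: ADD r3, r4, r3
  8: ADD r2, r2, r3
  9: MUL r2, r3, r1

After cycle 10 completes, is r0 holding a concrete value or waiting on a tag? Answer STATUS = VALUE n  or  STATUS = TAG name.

c1: issue SUB r0<-Add1 | r0:Add1,r1:7,r2:2,r3:4,r4:8
c2: issue MUL r0<-Mul1 | r0:Mul1,r1:7,r2:2,r3:4,r4:8
c3: CDB Add1=-2; issue SUB r4<-Add1 | r0:Mul1,r1:7,r2:2,r3:4,r4:Add1
c4: issue MUL r4<-Mul2 | r0:Mul1,r1:7,r2:2,r3:4,r4:Mul2
c5: CDB Add1=5; issue SUB r2<-Add1 | r0:Mul1,r1:7,r2:Add1,r3:4,r4:Mul2
c6: issue ADD r0<-Add2 | r0:Add2,r1:7,r2:Add1,r3:4,r4:Mul2
c7: CDB Mul1=16; issue ADD r0<-Add3 | r0:Add3,r1:7,r2:Add1,r3:4,r4:Mul2
c8: stall | r0:Add3,r1:7,r2:Add1,r3:4,r4:Mul2
c9: stall | r0:Add3,r1:7,r2:Add1,r3:4,r4:Mul2
c10: stall | r0:Add3,r1:7,r2:Add1,r3:4,r4:Mul2

STATUS = TAG Add3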